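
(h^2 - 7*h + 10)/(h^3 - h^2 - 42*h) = (-h^2 + 7*h - 10)/(h*(-h^2 + h + 42))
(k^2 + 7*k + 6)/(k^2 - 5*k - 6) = (k + 6)/(k - 6)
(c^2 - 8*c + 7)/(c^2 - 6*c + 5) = (c - 7)/(c - 5)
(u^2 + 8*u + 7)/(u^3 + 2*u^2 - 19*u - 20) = (u + 7)/(u^2 + u - 20)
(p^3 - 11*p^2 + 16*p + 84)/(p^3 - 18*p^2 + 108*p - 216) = (p^2 - 5*p - 14)/(p^2 - 12*p + 36)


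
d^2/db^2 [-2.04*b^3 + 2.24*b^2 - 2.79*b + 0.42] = 4.48 - 12.24*b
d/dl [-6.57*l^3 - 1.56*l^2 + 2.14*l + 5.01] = -19.71*l^2 - 3.12*l + 2.14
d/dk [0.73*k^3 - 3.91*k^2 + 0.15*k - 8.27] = 2.19*k^2 - 7.82*k + 0.15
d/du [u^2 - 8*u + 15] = 2*u - 8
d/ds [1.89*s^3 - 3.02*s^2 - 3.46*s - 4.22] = 5.67*s^2 - 6.04*s - 3.46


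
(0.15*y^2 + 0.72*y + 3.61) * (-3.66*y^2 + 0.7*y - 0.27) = -0.549*y^4 - 2.5302*y^3 - 12.7491*y^2 + 2.3326*y - 0.9747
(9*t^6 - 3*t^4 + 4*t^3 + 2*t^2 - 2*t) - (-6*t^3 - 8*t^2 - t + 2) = 9*t^6 - 3*t^4 + 10*t^3 + 10*t^2 - t - 2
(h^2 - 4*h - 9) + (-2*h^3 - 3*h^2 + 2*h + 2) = -2*h^3 - 2*h^2 - 2*h - 7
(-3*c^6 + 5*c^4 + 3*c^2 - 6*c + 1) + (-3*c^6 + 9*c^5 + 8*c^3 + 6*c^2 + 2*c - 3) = -6*c^6 + 9*c^5 + 5*c^4 + 8*c^3 + 9*c^2 - 4*c - 2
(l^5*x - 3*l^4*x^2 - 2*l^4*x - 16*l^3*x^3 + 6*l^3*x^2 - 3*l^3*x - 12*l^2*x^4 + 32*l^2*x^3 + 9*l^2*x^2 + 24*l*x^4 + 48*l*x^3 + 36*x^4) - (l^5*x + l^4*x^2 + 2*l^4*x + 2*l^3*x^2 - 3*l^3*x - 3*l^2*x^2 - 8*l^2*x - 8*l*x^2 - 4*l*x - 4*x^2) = -4*l^4*x^2 - 4*l^4*x - 16*l^3*x^3 + 4*l^3*x^2 - 12*l^2*x^4 + 32*l^2*x^3 + 12*l^2*x^2 + 8*l^2*x + 24*l*x^4 + 48*l*x^3 + 8*l*x^2 + 4*l*x + 36*x^4 + 4*x^2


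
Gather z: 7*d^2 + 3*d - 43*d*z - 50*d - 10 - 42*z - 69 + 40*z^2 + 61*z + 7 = 7*d^2 - 47*d + 40*z^2 + z*(19 - 43*d) - 72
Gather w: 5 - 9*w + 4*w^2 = 4*w^2 - 9*w + 5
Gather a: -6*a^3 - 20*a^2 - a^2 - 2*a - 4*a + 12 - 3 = -6*a^3 - 21*a^2 - 6*a + 9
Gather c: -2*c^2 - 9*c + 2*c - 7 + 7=-2*c^2 - 7*c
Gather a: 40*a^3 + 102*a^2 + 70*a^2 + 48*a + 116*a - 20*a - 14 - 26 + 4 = 40*a^3 + 172*a^2 + 144*a - 36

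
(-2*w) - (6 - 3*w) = w - 6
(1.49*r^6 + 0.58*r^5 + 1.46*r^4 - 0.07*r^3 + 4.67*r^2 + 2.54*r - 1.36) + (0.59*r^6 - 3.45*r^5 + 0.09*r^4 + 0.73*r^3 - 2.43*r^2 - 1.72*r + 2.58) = 2.08*r^6 - 2.87*r^5 + 1.55*r^4 + 0.66*r^3 + 2.24*r^2 + 0.82*r + 1.22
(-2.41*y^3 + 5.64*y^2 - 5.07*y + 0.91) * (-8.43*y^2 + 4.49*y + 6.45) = 20.3163*y^5 - 58.3661*y^4 + 52.5192*y^3 + 5.9424*y^2 - 28.6156*y + 5.8695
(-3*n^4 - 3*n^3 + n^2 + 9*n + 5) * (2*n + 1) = -6*n^5 - 9*n^4 - n^3 + 19*n^2 + 19*n + 5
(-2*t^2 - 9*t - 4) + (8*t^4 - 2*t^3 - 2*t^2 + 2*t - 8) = 8*t^4 - 2*t^3 - 4*t^2 - 7*t - 12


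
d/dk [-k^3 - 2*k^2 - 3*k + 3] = -3*k^2 - 4*k - 3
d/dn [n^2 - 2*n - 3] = 2*n - 2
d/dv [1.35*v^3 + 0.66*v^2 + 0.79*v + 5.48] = 4.05*v^2 + 1.32*v + 0.79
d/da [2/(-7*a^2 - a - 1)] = 2*(14*a + 1)/(7*a^2 + a + 1)^2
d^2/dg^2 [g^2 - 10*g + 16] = 2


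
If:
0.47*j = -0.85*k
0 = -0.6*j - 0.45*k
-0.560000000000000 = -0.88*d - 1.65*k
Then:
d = 0.64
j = 0.00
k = 0.00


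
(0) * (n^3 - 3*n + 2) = 0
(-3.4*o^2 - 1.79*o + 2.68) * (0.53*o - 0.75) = -1.802*o^3 + 1.6013*o^2 + 2.7629*o - 2.01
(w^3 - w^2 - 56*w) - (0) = w^3 - w^2 - 56*w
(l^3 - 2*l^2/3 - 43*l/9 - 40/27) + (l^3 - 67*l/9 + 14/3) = 2*l^3 - 2*l^2/3 - 110*l/9 + 86/27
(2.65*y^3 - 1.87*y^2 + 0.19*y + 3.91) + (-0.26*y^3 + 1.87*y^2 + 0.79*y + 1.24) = 2.39*y^3 + 0.98*y + 5.15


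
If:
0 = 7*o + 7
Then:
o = -1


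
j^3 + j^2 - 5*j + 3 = (j - 1)^2*(j + 3)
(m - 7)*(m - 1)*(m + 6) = m^3 - 2*m^2 - 41*m + 42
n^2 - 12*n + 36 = (n - 6)^2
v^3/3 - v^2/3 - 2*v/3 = v*(v/3 + 1/3)*(v - 2)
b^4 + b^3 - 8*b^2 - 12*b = b*(b - 3)*(b + 2)^2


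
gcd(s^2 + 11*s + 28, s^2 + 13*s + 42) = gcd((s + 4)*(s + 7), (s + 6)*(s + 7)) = s + 7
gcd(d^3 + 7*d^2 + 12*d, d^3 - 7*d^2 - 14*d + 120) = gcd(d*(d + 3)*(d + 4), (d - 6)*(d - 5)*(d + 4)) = d + 4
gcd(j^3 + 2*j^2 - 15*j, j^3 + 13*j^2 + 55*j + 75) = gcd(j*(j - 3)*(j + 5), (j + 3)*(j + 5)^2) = j + 5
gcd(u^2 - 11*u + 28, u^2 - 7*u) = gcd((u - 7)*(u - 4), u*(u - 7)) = u - 7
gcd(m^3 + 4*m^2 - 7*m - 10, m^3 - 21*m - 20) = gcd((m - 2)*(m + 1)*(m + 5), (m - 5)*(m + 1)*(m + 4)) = m + 1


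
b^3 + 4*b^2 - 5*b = b*(b - 1)*(b + 5)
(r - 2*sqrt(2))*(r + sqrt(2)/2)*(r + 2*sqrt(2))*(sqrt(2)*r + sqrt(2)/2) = sqrt(2)*r^4 + sqrt(2)*r^3/2 + r^3 - 8*sqrt(2)*r^2 + r^2/2 - 8*r - 4*sqrt(2)*r - 4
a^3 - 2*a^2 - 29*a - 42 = (a - 7)*(a + 2)*(a + 3)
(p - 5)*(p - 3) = p^2 - 8*p + 15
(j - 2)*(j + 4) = j^2 + 2*j - 8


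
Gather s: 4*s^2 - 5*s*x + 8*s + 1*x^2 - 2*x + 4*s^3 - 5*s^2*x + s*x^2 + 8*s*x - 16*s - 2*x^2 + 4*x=4*s^3 + s^2*(4 - 5*x) + s*(x^2 + 3*x - 8) - x^2 + 2*x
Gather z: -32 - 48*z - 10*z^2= -10*z^2 - 48*z - 32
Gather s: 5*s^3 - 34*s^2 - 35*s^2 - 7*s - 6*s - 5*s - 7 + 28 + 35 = 5*s^3 - 69*s^2 - 18*s + 56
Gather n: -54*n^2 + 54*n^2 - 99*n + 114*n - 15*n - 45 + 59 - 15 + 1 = 0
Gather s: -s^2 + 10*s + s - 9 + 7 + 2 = -s^2 + 11*s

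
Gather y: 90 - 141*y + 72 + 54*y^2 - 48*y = 54*y^2 - 189*y + 162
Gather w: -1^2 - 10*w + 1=-10*w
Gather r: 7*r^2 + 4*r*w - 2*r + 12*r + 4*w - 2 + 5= 7*r^2 + r*(4*w + 10) + 4*w + 3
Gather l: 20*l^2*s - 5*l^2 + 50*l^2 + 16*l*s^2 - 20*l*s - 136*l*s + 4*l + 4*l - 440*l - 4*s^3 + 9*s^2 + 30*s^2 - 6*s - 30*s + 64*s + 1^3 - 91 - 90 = l^2*(20*s + 45) + l*(16*s^2 - 156*s - 432) - 4*s^3 + 39*s^2 + 28*s - 180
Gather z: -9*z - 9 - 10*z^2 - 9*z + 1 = -10*z^2 - 18*z - 8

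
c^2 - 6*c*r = c*(c - 6*r)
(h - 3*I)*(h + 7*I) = h^2 + 4*I*h + 21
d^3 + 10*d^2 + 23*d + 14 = (d + 1)*(d + 2)*(d + 7)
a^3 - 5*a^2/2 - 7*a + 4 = (a - 4)*(a - 1/2)*(a + 2)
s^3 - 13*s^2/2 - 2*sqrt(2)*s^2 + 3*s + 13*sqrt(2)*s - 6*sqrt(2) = (s - 6)*(s - 1/2)*(s - 2*sqrt(2))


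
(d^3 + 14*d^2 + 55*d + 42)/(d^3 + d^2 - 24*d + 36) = (d^2 + 8*d + 7)/(d^2 - 5*d + 6)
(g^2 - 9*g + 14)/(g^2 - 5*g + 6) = (g - 7)/(g - 3)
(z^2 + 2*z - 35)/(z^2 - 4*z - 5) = (z + 7)/(z + 1)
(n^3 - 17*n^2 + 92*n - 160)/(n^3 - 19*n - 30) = (n^2 - 12*n + 32)/(n^2 + 5*n + 6)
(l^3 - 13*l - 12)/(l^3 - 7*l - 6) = (l^2 - l - 12)/(l^2 - l - 6)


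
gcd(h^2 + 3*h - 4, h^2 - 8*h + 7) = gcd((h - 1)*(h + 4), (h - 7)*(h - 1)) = h - 1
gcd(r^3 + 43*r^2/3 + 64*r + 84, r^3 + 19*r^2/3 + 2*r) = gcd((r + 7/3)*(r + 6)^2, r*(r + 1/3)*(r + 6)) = r + 6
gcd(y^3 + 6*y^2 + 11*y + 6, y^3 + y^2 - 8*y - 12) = y + 2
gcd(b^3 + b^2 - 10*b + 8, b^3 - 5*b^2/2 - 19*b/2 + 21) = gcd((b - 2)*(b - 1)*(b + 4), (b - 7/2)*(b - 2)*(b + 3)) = b - 2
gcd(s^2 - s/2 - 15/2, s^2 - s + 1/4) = 1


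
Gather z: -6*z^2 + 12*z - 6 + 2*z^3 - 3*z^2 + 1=2*z^3 - 9*z^2 + 12*z - 5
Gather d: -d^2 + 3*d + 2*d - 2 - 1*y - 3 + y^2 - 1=-d^2 + 5*d + y^2 - y - 6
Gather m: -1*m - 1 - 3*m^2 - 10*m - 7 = -3*m^2 - 11*m - 8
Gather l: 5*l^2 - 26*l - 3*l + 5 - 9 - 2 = 5*l^2 - 29*l - 6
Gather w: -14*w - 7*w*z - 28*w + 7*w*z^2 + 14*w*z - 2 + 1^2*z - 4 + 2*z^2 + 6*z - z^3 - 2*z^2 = w*(7*z^2 + 7*z - 42) - z^3 + 7*z - 6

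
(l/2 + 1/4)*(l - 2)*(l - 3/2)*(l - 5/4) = l^4/2 - 17*l^3/8 + 5*l^2/2 - l/32 - 15/16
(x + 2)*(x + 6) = x^2 + 8*x + 12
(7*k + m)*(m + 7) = 7*k*m + 49*k + m^2 + 7*m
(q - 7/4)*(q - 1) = q^2 - 11*q/4 + 7/4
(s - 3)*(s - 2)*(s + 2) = s^3 - 3*s^2 - 4*s + 12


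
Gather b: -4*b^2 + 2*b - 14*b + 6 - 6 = -4*b^2 - 12*b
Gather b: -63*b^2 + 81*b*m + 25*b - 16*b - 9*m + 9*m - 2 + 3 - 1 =-63*b^2 + b*(81*m + 9)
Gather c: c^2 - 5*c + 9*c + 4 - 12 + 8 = c^2 + 4*c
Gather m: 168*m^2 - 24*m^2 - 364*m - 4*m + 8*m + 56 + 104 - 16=144*m^2 - 360*m + 144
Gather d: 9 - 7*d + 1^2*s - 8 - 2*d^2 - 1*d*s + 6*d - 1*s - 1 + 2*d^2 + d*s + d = 0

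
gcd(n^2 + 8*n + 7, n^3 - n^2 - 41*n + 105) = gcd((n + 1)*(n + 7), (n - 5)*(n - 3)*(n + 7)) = n + 7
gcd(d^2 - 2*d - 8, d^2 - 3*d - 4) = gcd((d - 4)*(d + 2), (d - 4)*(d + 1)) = d - 4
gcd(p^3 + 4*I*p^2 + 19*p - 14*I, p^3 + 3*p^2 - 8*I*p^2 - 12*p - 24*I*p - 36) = p - 2*I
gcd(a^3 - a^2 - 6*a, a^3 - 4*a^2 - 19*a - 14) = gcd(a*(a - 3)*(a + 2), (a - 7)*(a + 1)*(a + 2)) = a + 2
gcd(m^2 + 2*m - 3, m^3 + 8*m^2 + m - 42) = m + 3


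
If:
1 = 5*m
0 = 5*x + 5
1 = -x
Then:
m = 1/5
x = -1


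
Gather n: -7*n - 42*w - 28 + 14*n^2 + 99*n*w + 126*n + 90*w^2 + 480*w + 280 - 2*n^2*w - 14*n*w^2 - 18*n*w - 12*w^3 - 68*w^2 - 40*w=n^2*(14 - 2*w) + n*(-14*w^2 + 81*w + 119) - 12*w^3 + 22*w^2 + 398*w + 252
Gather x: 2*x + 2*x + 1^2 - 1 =4*x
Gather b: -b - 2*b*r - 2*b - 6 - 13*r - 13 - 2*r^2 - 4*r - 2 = b*(-2*r - 3) - 2*r^2 - 17*r - 21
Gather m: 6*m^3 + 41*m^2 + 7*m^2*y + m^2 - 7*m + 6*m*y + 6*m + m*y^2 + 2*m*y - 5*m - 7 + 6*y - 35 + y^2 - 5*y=6*m^3 + m^2*(7*y + 42) + m*(y^2 + 8*y - 6) + y^2 + y - 42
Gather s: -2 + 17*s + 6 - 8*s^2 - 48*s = -8*s^2 - 31*s + 4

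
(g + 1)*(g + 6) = g^2 + 7*g + 6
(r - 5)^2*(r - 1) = r^3 - 11*r^2 + 35*r - 25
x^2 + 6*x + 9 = (x + 3)^2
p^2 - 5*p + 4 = (p - 4)*(p - 1)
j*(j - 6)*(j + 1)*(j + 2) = j^4 - 3*j^3 - 16*j^2 - 12*j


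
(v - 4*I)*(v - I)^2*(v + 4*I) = v^4 - 2*I*v^3 + 15*v^2 - 32*I*v - 16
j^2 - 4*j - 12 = (j - 6)*(j + 2)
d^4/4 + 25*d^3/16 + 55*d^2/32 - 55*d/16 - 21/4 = (d/4 + 1)*(d - 3/2)*(d + 7/4)*(d + 2)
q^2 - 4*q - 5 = (q - 5)*(q + 1)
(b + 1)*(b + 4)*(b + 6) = b^3 + 11*b^2 + 34*b + 24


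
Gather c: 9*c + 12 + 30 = 9*c + 42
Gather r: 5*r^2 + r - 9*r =5*r^2 - 8*r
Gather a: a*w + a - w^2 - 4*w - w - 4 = a*(w + 1) - w^2 - 5*w - 4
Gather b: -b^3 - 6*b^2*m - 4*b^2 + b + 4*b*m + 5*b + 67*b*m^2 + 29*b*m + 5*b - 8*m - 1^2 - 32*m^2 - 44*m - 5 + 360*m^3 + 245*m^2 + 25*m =-b^3 + b^2*(-6*m - 4) + b*(67*m^2 + 33*m + 11) + 360*m^3 + 213*m^2 - 27*m - 6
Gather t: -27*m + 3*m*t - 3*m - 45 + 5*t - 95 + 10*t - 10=-30*m + t*(3*m + 15) - 150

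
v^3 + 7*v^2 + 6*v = v*(v + 1)*(v + 6)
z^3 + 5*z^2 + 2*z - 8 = (z - 1)*(z + 2)*(z + 4)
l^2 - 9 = (l - 3)*(l + 3)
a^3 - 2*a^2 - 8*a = a*(a - 4)*(a + 2)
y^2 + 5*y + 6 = (y + 2)*(y + 3)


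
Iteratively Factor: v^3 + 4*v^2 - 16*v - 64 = (v + 4)*(v^2 - 16) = (v + 4)^2*(v - 4)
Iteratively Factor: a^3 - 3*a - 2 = (a - 2)*(a^2 + 2*a + 1) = (a - 2)*(a + 1)*(a + 1)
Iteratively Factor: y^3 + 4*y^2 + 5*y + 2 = (y + 1)*(y^2 + 3*y + 2) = (y + 1)^2*(y + 2)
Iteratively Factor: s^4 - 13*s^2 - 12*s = (s + 3)*(s^3 - 3*s^2 - 4*s) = s*(s + 3)*(s^2 - 3*s - 4) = s*(s - 4)*(s + 3)*(s + 1)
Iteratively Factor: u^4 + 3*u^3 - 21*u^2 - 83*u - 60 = (u + 1)*(u^3 + 2*u^2 - 23*u - 60) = (u + 1)*(u + 4)*(u^2 - 2*u - 15) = (u + 1)*(u + 3)*(u + 4)*(u - 5)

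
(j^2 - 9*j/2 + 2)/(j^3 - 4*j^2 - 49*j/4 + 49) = 2*(2*j - 1)/(4*j^2 - 49)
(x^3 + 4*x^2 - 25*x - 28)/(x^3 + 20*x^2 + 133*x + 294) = (x^2 - 3*x - 4)/(x^2 + 13*x + 42)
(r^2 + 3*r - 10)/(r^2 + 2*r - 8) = (r + 5)/(r + 4)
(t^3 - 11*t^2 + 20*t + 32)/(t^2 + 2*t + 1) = (t^2 - 12*t + 32)/(t + 1)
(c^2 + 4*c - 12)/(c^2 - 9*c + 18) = (c^2 + 4*c - 12)/(c^2 - 9*c + 18)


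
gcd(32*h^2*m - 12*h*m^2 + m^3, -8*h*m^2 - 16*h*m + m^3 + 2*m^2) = 8*h*m - m^2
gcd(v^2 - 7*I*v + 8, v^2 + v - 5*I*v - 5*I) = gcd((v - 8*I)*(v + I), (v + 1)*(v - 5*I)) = 1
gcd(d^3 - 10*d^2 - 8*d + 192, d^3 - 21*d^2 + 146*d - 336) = d^2 - 14*d + 48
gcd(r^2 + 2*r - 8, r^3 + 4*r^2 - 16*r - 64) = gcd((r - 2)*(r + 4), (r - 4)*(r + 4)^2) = r + 4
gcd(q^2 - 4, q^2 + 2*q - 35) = 1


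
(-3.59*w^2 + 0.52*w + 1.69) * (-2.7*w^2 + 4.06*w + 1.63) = 9.693*w^4 - 15.9794*w^3 - 8.3035*w^2 + 7.709*w + 2.7547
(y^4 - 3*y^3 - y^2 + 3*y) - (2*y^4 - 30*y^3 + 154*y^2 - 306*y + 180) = -y^4 + 27*y^3 - 155*y^2 + 309*y - 180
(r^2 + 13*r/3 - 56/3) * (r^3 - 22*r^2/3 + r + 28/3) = r^5 - 3*r^4 - 445*r^3/9 + 1355*r^2/9 + 196*r/9 - 1568/9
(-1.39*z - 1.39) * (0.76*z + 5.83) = -1.0564*z^2 - 9.1601*z - 8.1037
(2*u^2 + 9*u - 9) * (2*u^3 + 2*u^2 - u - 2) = 4*u^5 + 22*u^4 - 2*u^3 - 31*u^2 - 9*u + 18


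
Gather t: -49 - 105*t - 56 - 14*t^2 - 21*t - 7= -14*t^2 - 126*t - 112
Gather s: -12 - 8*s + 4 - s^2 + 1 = -s^2 - 8*s - 7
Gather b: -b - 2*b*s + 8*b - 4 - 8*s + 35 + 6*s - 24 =b*(7 - 2*s) - 2*s + 7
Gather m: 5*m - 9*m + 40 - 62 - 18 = -4*m - 40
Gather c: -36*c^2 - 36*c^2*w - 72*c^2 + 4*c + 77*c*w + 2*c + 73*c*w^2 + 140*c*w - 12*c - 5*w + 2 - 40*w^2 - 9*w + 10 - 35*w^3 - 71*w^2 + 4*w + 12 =c^2*(-36*w - 108) + c*(73*w^2 + 217*w - 6) - 35*w^3 - 111*w^2 - 10*w + 24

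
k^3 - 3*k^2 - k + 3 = (k - 3)*(k - 1)*(k + 1)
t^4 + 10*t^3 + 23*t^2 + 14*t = t*(t + 1)*(t + 2)*(t + 7)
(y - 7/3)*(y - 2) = y^2 - 13*y/3 + 14/3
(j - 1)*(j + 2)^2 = j^3 + 3*j^2 - 4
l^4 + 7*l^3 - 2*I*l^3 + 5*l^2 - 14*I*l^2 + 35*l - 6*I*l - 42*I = (l + 7)*(l - 3*I)*(l - I)*(l + 2*I)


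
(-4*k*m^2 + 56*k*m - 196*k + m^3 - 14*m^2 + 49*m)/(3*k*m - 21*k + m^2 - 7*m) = (-4*k*m + 28*k + m^2 - 7*m)/(3*k + m)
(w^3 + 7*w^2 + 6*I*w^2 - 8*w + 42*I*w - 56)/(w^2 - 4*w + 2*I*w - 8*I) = (w^2 + w*(7 + 4*I) + 28*I)/(w - 4)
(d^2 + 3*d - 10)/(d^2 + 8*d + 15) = (d - 2)/(d + 3)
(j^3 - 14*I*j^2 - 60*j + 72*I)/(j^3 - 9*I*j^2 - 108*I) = (j - 2*I)/(j + 3*I)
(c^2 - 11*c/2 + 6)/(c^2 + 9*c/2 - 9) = (c - 4)/(c + 6)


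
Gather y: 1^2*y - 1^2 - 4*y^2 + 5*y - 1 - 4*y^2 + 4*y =-8*y^2 + 10*y - 2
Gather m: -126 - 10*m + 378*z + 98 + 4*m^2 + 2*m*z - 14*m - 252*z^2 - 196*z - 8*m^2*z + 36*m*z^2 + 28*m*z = m^2*(4 - 8*z) + m*(36*z^2 + 30*z - 24) - 252*z^2 + 182*z - 28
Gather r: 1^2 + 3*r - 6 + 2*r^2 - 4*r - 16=2*r^2 - r - 21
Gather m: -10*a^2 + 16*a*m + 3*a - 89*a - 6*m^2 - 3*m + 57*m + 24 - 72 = -10*a^2 - 86*a - 6*m^2 + m*(16*a + 54) - 48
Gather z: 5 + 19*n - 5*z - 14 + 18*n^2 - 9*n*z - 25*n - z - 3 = 18*n^2 - 6*n + z*(-9*n - 6) - 12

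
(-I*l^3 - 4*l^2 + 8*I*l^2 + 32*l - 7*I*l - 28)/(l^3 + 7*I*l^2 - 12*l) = (-I*l^3 + l^2*(-4 + 8*I) + l*(32 - 7*I) - 28)/(l*(l^2 + 7*I*l - 12))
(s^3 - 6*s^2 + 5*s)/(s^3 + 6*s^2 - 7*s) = (s - 5)/(s + 7)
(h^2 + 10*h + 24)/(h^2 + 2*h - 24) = (h + 4)/(h - 4)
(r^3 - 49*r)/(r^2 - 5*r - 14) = r*(r + 7)/(r + 2)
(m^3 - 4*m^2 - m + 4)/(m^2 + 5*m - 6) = (m^2 - 3*m - 4)/(m + 6)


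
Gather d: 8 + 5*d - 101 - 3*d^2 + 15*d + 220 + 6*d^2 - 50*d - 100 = 3*d^2 - 30*d + 27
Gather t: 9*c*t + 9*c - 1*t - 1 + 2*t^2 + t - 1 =9*c*t + 9*c + 2*t^2 - 2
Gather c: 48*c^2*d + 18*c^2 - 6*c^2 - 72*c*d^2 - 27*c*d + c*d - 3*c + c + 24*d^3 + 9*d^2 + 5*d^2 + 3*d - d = c^2*(48*d + 12) + c*(-72*d^2 - 26*d - 2) + 24*d^3 + 14*d^2 + 2*d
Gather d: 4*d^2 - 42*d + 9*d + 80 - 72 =4*d^2 - 33*d + 8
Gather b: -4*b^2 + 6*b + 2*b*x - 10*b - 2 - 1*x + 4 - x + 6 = -4*b^2 + b*(2*x - 4) - 2*x + 8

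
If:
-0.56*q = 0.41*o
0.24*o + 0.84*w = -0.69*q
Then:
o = 3.16767676767677*w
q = -2.31919191919192*w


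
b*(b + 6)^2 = b^3 + 12*b^2 + 36*b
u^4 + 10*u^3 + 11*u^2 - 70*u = u*(u - 2)*(u + 5)*(u + 7)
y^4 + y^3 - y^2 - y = y*(y - 1)*(y + 1)^2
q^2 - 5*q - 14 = (q - 7)*(q + 2)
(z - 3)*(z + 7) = z^2 + 4*z - 21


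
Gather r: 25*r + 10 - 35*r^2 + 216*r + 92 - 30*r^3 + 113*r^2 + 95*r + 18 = -30*r^3 + 78*r^2 + 336*r + 120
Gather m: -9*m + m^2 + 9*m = m^2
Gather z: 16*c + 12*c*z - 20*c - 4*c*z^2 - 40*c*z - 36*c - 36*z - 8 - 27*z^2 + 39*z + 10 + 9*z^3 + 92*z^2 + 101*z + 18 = -40*c + 9*z^3 + z^2*(65 - 4*c) + z*(104 - 28*c) + 20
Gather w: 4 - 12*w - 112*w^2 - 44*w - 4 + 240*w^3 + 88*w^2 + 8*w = 240*w^3 - 24*w^2 - 48*w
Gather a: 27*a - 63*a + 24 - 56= -36*a - 32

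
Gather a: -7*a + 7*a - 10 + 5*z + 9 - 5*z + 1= 0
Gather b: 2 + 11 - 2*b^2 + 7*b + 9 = -2*b^2 + 7*b + 22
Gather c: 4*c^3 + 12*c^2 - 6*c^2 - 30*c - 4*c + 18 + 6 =4*c^3 + 6*c^2 - 34*c + 24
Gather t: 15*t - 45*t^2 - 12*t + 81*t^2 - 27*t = 36*t^2 - 24*t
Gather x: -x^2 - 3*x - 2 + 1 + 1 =-x^2 - 3*x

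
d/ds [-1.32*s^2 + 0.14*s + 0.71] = 0.14 - 2.64*s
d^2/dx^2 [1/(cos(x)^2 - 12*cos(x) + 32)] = (-4*sin(x)^4 + 18*sin(x)^2 - 429*cos(x) + 9*cos(3*x) + 210)/((cos(x) - 8)^3*(cos(x) - 4)^3)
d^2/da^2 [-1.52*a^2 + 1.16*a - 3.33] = -3.04000000000000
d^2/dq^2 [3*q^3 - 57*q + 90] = 18*q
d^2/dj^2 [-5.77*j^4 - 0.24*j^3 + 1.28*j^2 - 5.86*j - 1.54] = -69.24*j^2 - 1.44*j + 2.56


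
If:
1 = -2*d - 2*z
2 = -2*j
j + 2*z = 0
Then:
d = -1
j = -1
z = 1/2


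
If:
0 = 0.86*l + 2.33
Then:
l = -2.71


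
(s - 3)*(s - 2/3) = s^2 - 11*s/3 + 2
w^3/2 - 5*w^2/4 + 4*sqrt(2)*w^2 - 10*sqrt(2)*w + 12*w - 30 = (w/2 + sqrt(2))*(w - 5/2)*(w + 6*sqrt(2))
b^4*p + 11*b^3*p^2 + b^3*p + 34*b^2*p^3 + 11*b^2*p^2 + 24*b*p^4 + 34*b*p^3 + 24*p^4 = (b + p)*(b + 4*p)*(b + 6*p)*(b*p + p)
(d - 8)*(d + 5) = d^2 - 3*d - 40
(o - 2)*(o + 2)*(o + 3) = o^3 + 3*o^2 - 4*o - 12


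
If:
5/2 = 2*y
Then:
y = 5/4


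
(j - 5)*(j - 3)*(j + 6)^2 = j^4 + 4*j^3 - 45*j^2 - 108*j + 540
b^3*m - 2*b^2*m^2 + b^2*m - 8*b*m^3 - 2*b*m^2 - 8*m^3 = (b - 4*m)*(b + 2*m)*(b*m + m)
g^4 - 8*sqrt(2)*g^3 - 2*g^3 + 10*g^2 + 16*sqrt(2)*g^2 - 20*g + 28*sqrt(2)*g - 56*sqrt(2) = (g - 2)*(g - 7*sqrt(2))*(g - 2*sqrt(2))*(g + sqrt(2))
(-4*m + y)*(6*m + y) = -24*m^2 + 2*m*y + y^2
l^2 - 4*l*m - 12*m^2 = (l - 6*m)*(l + 2*m)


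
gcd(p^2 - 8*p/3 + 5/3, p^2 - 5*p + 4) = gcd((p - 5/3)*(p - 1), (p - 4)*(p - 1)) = p - 1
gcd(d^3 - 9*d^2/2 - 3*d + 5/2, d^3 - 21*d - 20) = d^2 - 4*d - 5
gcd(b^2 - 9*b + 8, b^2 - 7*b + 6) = b - 1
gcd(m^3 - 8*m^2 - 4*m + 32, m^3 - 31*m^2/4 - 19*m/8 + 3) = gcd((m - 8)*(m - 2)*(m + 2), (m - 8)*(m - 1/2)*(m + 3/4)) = m - 8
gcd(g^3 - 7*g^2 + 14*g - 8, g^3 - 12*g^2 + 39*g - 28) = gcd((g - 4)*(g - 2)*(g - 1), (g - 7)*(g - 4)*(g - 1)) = g^2 - 5*g + 4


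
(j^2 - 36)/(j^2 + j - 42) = (j + 6)/(j + 7)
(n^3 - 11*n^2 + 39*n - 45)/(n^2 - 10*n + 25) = (n^2 - 6*n + 9)/(n - 5)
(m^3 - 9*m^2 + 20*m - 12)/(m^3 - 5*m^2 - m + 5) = (m^2 - 8*m + 12)/(m^2 - 4*m - 5)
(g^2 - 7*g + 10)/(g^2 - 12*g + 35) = (g - 2)/(g - 7)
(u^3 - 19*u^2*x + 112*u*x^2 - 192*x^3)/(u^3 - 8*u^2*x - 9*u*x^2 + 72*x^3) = (u - 8*x)/(u + 3*x)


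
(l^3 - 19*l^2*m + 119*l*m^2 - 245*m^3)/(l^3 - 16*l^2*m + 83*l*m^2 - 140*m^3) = (l - 7*m)/(l - 4*m)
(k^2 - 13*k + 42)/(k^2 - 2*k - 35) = (k - 6)/(k + 5)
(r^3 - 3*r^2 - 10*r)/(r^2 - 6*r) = (r^2 - 3*r - 10)/(r - 6)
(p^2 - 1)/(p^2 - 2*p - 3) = (p - 1)/(p - 3)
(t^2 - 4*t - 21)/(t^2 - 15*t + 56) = (t + 3)/(t - 8)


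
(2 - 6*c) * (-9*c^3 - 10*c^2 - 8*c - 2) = 54*c^4 + 42*c^3 + 28*c^2 - 4*c - 4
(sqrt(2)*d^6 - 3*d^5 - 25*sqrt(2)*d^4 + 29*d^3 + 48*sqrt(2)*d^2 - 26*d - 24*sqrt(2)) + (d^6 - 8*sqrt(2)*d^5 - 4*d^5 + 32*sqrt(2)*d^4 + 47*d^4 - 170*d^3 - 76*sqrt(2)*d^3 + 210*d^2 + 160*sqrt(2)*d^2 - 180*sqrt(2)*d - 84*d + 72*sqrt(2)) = d^6 + sqrt(2)*d^6 - 8*sqrt(2)*d^5 - 7*d^5 + 7*sqrt(2)*d^4 + 47*d^4 - 141*d^3 - 76*sqrt(2)*d^3 + 210*d^2 + 208*sqrt(2)*d^2 - 180*sqrt(2)*d - 110*d + 48*sqrt(2)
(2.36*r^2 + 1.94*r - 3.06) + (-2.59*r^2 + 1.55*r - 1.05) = -0.23*r^2 + 3.49*r - 4.11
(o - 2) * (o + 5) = o^2 + 3*o - 10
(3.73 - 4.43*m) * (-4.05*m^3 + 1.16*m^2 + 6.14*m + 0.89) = 17.9415*m^4 - 20.2453*m^3 - 22.8734*m^2 + 18.9595*m + 3.3197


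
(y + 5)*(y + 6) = y^2 + 11*y + 30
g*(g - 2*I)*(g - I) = g^3 - 3*I*g^2 - 2*g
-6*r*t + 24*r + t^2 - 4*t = (-6*r + t)*(t - 4)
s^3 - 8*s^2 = s^2*(s - 8)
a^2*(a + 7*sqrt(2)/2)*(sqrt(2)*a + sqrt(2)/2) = sqrt(2)*a^4 + sqrt(2)*a^3/2 + 7*a^3 + 7*a^2/2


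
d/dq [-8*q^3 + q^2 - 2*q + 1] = -24*q^2 + 2*q - 2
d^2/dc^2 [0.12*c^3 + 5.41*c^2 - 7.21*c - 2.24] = 0.72*c + 10.82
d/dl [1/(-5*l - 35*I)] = 1/(5*(l + 7*I)^2)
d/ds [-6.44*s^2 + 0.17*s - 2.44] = 0.17 - 12.88*s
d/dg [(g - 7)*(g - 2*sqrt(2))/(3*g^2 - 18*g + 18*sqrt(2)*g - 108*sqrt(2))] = (g^2 + 8*sqrt(2)*g^2 - 100*sqrt(2)*g - 24 + 336*sqrt(2))/(3*(g^4 - 12*g^3 + 12*sqrt(2)*g^3 - 144*sqrt(2)*g^2 + 108*g^2 - 864*g + 432*sqrt(2)*g + 2592))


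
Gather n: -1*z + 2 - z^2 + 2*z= -z^2 + z + 2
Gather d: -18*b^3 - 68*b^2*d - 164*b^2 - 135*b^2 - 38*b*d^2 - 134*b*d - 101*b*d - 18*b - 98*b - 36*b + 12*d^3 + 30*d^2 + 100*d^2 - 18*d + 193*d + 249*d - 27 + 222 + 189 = -18*b^3 - 299*b^2 - 152*b + 12*d^3 + d^2*(130 - 38*b) + d*(-68*b^2 - 235*b + 424) + 384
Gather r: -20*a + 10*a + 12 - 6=6 - 10*a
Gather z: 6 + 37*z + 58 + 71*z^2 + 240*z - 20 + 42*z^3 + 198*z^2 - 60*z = 42*z^3 + 269*z^2 + 217*z + 44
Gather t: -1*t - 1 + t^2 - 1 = t^2 - t - 2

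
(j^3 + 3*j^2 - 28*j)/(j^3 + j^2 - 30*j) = (j^2 + 3*j - 28)/(j^2 + j - 30)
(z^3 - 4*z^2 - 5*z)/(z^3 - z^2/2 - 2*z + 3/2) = 2*z*(z^2 - 4*z - 5)/(2*z^3 - z^2 - 4*z + 3)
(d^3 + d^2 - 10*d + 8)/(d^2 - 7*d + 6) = (d^2 + 2*d - 8)/(d - 6)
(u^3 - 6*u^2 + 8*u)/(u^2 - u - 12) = u*(u - 2)/(u + 3)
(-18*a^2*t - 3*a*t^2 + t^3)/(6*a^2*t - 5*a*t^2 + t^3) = (-18*a^2 - 3*a*t + t^2)/(6*a^2 - 5*a*t + t^2)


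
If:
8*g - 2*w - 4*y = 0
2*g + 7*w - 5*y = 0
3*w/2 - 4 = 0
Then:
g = 19/6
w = 8/3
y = 5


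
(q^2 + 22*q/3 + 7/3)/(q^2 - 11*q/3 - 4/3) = (q + 7)/(q - 4)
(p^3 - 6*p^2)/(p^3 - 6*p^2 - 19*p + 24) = p^2*(p - 6)/(p^3 - 6*p^2 - 19*p + 24)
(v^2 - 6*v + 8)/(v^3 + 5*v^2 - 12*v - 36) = (v^2 - 6*v + 8)/(v^3 + 5*v^2 - 12*v - 36)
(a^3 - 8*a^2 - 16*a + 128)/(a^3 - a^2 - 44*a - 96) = (a - 4)/(a + 3)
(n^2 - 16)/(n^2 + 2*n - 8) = (n - 4)/(n - 2)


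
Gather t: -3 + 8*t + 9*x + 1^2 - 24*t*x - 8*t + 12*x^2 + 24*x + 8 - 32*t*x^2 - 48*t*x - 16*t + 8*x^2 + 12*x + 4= t*(-32*x^2 - 72*x - 16) + 20*x^2 + 45*x + 10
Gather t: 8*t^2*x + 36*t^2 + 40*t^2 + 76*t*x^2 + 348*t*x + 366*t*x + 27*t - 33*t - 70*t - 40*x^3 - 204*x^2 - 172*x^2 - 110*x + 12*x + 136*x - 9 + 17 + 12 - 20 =t^2*(8*x + 76) + t*(76*x^2 + 714*x - 76) - 40*x^3 - 376*x^2 + 38*x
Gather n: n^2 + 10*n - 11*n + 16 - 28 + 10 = n^2 - n - 2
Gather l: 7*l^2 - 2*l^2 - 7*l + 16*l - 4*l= 5*l^2 + 5*l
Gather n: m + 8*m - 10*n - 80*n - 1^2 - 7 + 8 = 9*m - 90*n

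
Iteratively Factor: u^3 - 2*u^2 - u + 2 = (u - 1)*(u^2 - u - 2) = (u - 1)*(u + 1)*(u - 2)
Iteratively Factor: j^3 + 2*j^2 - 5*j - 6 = (j - 2)*(j^2 + 4*j + 3) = (j - 2)*(j + 1)*(j + 3)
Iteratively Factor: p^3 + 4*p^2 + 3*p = (p + 3)*(p^2 + p) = p*(p + 3)*(p + 1)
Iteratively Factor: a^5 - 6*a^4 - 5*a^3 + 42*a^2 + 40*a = (a + 1)*(a^4 - 7*a^3 + 2*a^2 + 40*a) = (a + 1)*(a + 2)*(a^3 - 9*a^2 + 20*a) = a*(a + 1)*(a + 2)*(a^2 - 9*a + 20) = a*(a - 5)*(a + 1)*(a + 2)*(a - 4)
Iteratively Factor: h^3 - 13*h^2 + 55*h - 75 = (h - 5)*(h^2 - 8*h + 15) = (h - 5)*(h - 3)*(h - 5)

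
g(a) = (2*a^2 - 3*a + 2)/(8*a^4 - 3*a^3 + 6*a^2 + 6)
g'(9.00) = 0.00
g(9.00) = 0.00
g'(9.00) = 0.00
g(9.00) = 0.00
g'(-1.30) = 0.27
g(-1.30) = 0.20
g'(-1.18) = 0.32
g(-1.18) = 0.24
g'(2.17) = -0.02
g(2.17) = 0.03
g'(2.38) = -0.01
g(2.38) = 0.02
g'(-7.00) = 0.00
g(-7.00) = 0.01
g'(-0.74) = 0.39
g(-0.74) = 0.41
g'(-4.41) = 0.01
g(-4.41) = 0.02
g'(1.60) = -0.02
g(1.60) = 0.04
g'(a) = (4*a - 3)/(8*a^4 - 3*a^3 + 6*a^2 + 6) + (2*a^2 - 3*a + 2)*(-32*a^3 + 9*a^2 - 12*a)/(8*a^4 - 3*a^3 + 6*a^2 + 6)^2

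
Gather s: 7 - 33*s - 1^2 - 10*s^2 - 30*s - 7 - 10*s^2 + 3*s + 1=-20*s^2 - 60*s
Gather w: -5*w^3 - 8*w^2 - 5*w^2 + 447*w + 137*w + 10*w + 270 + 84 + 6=-5*w^3 - 13*w^2 + 594*w + 360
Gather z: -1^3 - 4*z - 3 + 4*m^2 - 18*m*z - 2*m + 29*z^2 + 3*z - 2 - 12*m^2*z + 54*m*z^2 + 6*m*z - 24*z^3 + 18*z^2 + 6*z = 4*m^2 - 2*m - 24*z^3 + z^2*(54*m + 47) + z*(-12*m^2 - 12*m + 5) - 6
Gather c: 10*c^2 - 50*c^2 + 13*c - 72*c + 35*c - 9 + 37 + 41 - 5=-40*c^2 - 24*c + 64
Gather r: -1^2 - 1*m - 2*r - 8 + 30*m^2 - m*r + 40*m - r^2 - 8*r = 30*m^2 + 39*m - r^2 + r*(-m - 10) - 9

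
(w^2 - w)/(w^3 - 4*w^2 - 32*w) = (1 - w)/(-w^2 + 4*w + 32)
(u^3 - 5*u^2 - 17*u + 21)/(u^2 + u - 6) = (u^2 - 8*u + 7)/(u - 2)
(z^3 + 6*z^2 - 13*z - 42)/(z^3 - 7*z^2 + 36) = (z + 7)/(z - 6)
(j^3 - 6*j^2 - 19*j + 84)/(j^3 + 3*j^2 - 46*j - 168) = (j - 3)/(j + 6)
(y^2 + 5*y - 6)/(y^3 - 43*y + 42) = (y + 6)/(y^2 + y - 42)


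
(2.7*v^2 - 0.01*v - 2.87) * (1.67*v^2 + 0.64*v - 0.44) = 4.509*v^4 + 1.7113*v^3 - 5.9873*v^2 - 1.8324*v + 1.2628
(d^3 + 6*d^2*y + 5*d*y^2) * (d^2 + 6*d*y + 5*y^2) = d^5 + 12*d^4*y + 46*d^3*y^2 + 60*d^2*y^3 + 25*d*y^4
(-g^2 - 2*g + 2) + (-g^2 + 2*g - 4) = -2*g^2 - 2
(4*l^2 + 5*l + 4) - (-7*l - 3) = 4*l^2 + 12*l + 7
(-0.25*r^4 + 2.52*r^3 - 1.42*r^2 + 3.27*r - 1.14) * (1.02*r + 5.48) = -0.255*r^5 + 1.2004*r^4 + 12.3612*r^3 - 4.4462*r^2 + 16.7568*r - 6.2472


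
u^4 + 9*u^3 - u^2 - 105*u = u*(u - 3)*(u + 5)*(u + 7)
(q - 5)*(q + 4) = q^2 - q - 20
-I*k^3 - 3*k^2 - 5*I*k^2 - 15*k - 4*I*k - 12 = (k + 4)*(k - 3*I)*(-I*k - I)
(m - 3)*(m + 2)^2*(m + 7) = m^4 + 8*m^3 - m^2 - 68*m - 84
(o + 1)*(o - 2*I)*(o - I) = o^3 + o^2 - 3*I*o^2 - 2*o - 3*I*o - 2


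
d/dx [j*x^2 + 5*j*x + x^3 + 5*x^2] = 2*j*x + 5*j + 3*x^2 + 10*x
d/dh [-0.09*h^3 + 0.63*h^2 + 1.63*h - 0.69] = -0.27*h^2 + 1.26*h + 1.63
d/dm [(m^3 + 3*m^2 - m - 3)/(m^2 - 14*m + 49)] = (m^3 - 21*m^2 - 41*m + 13)/(m^3 - 21*m^2 + 147*m - 343)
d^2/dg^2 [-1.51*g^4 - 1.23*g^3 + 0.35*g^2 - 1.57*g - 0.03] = -18.12*g^2 - 7.38*g + 0.7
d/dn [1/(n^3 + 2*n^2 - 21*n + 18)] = (-3*n^2 - 4*n + 21)/(n^3 + 2*n^2 - 21*n + 18)^2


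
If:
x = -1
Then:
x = -1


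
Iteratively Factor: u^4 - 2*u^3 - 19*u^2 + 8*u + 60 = (u - 5)*(u^3 + 3*u^2 - 4*u - 12) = (u - 5)*(u + 2)*(u^2 + u - 6) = (u - 5)*(u + 2)*(u + 3)*(u - 2)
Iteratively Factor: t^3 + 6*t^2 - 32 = (t + 4)*(t^2 + 2*t - 8) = (t - 2)*(t + 4)*(t + 4)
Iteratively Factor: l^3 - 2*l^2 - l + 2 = (l - 2)*(l^2 - 1) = (l - 2)*(l - 1)*(l + 1)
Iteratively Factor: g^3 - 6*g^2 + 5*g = (g - 1)*(g^2 - 5*g) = g*(g - 1)*(g - 5)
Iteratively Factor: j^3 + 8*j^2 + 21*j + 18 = (j + 2)*(j^2 + 6*j + 9) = (j + 2)*(j + 3)*(j + 3)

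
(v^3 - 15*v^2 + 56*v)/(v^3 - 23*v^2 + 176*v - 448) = v/(v - 8)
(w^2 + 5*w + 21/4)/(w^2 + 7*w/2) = (w + 3/2)/w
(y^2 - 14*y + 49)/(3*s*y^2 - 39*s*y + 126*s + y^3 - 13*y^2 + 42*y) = (y - 7)/(3*s*y - 18*s + y^2 - 6*y)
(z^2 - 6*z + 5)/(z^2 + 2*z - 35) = (z - 1)/(z + 7)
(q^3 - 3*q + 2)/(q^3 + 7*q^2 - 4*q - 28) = (q^2 - 2*q + 1)/(q^2 + 5*q - 14)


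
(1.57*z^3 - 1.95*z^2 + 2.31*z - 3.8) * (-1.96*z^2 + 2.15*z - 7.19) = -3.0772*z^5 + 7.1975*z^4 - 20.0084*z^3 + 26.435*z^2 - 24.7789*z + 27.322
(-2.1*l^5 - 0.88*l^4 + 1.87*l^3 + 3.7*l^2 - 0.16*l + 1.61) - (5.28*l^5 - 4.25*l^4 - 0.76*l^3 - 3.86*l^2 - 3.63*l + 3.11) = -7.38*l^5 + 3.37*l^4 + 2.63*l^3 + 7.56*l^2 + 3.47*l - 1.5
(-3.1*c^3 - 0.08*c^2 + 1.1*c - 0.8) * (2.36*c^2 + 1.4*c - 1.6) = -7.316*c^5 - 4.5288*c^4 + 7.444*c^3 - 0.22*c^2 - 2.88*c + 1.28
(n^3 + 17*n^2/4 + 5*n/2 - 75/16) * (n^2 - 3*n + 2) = n^5 + 5*n^4/4 - 33*n^3/4 - 59*n^2/16 + 305*n/16 - 75/8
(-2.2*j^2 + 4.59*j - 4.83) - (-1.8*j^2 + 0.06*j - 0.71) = -0.4*j^2 + 4.53*j - 4.12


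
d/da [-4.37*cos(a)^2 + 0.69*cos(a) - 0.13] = (8.74*cos(a) - 0.69)*sin(a)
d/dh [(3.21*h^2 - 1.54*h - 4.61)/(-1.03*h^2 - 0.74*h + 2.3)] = (-3.9616*h^2 + 5.2694*h - 6.9534)/(1.0609*h^4 + 1.5244*h^3 - 4.1904*h^2 - 3.404*h + 5.29)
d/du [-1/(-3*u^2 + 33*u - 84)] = (11 - 2*u)/(3*(u^2 - 11*u + 28)^2)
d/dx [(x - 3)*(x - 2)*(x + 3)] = 3*x^2 - 4*x - 9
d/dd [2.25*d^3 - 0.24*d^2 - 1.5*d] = 6.75*d^2 - 0.48*d - 1.5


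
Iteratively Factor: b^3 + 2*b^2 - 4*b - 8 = (b + 2)*(b^2 - 4) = (b + 2)^2*(b - 2)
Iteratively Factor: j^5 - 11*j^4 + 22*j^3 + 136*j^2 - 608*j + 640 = (j - 5)*(j^4 - 6*j^3 - 8*j^2 + 96*j - 128) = (j - 5)*(j - 4)*(j^3 - 2*j^2 - 16*j + 32) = (j - 5)*(j - 4)^2*(j^2 + 2*j - 8) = (j - 5)*(j - 4)^2*(j - 2)*(j + 4)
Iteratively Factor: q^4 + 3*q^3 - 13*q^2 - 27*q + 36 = (q + 3)*(q^3 - 13*q + 12) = (q - 1)*(q + 3)*(q^2 + q - 12) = (q - 1)*(q + 3)*(q + 4)*(q - 3)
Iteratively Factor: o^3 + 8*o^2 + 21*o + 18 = (o + 3)*(o^2 + 5*o + 6) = (o + 3)^2*(o + 2)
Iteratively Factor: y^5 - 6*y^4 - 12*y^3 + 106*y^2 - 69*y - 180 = (y + 1)*(y^4 - 7*y^3 - 5*y^2 + 111*y - 180) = (y + 1)*(y + 4)*(y^3 - 11*y^2 + 39*y - 45) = (y - 3)*(y + 1)*(y + 4)*(y^2 - 8*y + 15) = (y - 3)^2*(y + 1)*(y + 4)*(y - 5)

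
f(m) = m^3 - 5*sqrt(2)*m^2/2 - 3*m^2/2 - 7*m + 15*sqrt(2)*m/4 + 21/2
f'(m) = 3*m^2 - 5*sqrt(2)*m - 3*m - 7 + 15*sqrt(2)/4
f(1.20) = 2.94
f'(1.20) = -9.46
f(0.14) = 10.17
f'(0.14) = -3.05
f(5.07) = 2.78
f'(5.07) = 24.36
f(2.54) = -9.91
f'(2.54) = -7.92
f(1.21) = 2.85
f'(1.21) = -9.49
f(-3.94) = -122.15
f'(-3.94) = 84.55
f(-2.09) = -17.08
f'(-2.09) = 32.46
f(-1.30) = 2.00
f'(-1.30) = 16.47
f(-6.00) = -376.60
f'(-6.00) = 166.73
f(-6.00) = -376.60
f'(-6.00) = 166.73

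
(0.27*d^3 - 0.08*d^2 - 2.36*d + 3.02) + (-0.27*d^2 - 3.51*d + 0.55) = 0.27*d^3 - 0.35*d^2 - 5.87*d + 3.57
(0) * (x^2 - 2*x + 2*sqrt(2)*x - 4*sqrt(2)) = 0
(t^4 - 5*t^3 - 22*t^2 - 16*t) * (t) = t^5 - 5*t^4 - 22*t^3 - 16*t^2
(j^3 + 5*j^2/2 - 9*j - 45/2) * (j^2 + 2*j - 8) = j^5 + 9*j^4/2 - 12*j^3 - 121*j^2/2 + 27*j + 180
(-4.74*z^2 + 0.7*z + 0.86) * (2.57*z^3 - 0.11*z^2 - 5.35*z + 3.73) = -12.1818*z^5 + 2.3204*z^4 + 27.4922*z^3 - 21.5198*z^2 - 1.99*z + 3.2078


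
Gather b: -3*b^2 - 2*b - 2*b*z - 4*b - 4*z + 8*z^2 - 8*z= -3*b^2 + b*(-2*z - 6) + 8*z^2 - 12*z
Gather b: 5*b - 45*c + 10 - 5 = 5*b - 45*c + 5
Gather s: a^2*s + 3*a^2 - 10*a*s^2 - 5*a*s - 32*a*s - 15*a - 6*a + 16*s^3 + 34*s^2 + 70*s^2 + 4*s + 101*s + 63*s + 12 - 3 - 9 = 3*a^2 - 21*a + 16*s^3 + s^2*(104 - 10*a) + s*(a^2 - 37*a + 168)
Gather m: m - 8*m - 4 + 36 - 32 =-7*m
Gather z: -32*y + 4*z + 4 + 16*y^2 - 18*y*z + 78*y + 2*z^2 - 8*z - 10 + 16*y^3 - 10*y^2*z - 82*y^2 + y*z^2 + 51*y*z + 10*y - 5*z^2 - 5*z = 16*y^3 - 66*y^2 + 56*y + z^2*(y - 3) + z*(-10*y^2 + 33*y - 9) - 6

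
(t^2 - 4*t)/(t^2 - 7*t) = (t - 4)/(t - 7)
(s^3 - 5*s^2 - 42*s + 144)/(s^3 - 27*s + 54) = (s - 8)/(s - 3)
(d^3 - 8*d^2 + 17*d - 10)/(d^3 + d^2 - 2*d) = (d^2 - 7*d + 10)/(d*(d + 2))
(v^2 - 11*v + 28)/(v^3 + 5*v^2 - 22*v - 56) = (v - 7)/(v^2 + 9*v + 14)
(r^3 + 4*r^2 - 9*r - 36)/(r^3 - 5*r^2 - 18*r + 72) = (r + 3)/(r - 6)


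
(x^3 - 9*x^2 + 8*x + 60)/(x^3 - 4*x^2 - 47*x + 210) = (x + 2)/(x + 7)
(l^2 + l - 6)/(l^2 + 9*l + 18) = (l - 2)/(l + 6)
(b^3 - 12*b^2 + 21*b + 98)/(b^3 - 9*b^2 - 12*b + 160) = (b^3 - 12*b^2 + 21*b + 98)/(b^3 - 9*b^2 - 12*b + 160)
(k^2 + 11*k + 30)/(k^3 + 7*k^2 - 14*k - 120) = 1/(k - 4)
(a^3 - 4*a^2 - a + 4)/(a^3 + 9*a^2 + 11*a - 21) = (a^2 - 3*a - 4)/(a^2 + 10*a + 21)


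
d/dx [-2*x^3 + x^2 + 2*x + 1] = -6*x^2 + 2*x + 2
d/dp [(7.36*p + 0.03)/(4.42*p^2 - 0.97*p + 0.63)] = (-32.5312*p^2 - 0.2652*p + 4.6659)/(19.5364*p^4 - 8.5748*p^3 + 6.5101*p^2 - 1.2222*p + 0.3969)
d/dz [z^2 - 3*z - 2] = 2*z - 3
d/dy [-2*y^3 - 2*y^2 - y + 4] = -6*y^2 - 4*y - 1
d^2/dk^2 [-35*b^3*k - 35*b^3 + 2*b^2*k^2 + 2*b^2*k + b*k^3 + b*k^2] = 2*b*(2*b + 3*k + 1)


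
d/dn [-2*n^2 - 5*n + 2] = -4*n - 5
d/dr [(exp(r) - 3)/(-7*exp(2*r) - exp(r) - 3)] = ((exp(r) - 3)*(14*exp(r) + 1) - 7*exp(2*r) - exp(r) - 3)*exp(r)/(7*exp(2*r) + exp(r) + 3)^2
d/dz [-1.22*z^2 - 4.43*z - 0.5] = -2.44*z - 4.43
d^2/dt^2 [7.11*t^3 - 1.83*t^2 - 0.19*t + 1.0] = 42.66*t - 3.66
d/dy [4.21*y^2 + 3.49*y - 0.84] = 8.42*y + 3.49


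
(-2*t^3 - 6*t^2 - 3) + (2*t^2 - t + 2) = -2*t^3 - 4*t^2 - t - 1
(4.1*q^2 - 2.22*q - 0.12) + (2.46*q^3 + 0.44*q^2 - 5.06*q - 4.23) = 2.46*q^3 + 4.54*q^2 - 7.28*q - 4.35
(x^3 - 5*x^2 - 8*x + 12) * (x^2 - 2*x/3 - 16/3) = x^5 - 17*x^4/3 - 10*x^3 + 44*x^2 + 104*x/3 - 64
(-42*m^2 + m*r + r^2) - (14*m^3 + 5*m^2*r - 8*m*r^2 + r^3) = -14*m^3 - 5*m^2*r - 42*m^2 + 8*m*r^2 + m*r - r^3 + r^2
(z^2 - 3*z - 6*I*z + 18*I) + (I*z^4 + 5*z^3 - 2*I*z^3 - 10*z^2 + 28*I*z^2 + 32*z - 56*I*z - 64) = I*z^4 + 5*z^3 - 2*I*z^3 - 9*z^2 + 28*I*z^2 + 29*z - 62*I*z - 64 + 18*I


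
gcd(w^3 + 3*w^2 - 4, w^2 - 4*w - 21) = 1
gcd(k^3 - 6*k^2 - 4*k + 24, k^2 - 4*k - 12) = k^2 - 4*k - 12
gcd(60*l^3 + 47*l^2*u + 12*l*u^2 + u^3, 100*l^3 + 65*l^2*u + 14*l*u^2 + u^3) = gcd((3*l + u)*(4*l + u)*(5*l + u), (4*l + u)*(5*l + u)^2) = 20*l^2 + 9*l*u + u^2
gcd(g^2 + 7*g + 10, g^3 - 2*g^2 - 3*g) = 1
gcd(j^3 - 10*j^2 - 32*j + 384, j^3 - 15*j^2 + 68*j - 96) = j - 8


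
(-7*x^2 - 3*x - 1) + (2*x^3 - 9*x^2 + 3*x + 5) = 2*x^3 - 16*x^2 + 4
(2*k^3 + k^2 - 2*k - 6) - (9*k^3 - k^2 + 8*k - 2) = -7*k^3 + 2*k^2 - 10*k - 4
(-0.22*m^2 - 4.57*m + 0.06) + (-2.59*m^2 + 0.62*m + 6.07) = -2.81*m^2 - 3.95*m + 6.13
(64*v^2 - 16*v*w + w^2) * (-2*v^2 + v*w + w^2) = -128*v^4 + 96*v^3*w + 46*v^2*w^2 - 15*v*w^3 + w^4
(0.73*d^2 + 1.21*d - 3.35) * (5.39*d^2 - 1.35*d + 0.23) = 3.9347*d^4 + 5.5364*d^3 - 19.5221*d^2 + 4.8008*d - 0.7705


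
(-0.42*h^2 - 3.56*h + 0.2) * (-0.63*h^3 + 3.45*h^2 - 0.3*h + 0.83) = 0.2646*h^5 + 0.7938*h^4 - 12.282*h^3 + 1.4094*h^2 - 3.0148*h + 0.166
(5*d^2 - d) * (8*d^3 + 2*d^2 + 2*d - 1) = 40*d^5 + 2*d^4 + 8*d^3 - 7*d^2 + d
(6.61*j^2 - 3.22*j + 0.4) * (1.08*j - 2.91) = 7.1388*j^3 - 22.7127*j^2 + 9.8022*j - 1.164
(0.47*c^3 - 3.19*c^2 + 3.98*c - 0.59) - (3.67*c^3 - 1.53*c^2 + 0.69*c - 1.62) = -3.2*c^3 - 1.66*c^2 + 3.29*c + 1.03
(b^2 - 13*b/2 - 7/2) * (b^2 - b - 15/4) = b^4 - 15*b^3/2 - 3*b^2/4 + 223*b/8 + 105/8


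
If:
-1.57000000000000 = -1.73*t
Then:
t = 0.91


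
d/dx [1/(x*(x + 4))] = 2*(-x - 2)/(x^2*(x^2 + 8*x + 16))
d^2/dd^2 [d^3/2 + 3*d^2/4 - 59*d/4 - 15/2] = 3*d + 3/2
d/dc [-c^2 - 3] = -2*c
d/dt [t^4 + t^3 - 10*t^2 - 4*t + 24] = 4*t^3 + 3*t^2 - 20*t - 4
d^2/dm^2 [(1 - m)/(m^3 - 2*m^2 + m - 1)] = 2*(-(m - 1)*(3*m^2 - 4*m + 1)^2 + (3*m^2 - 4*m + (m - 1)*(3*m - 2) + 1)*(m^3 - 2*m^2 + m - 1))/(m^3 - 2*m^2 + m - 1)^3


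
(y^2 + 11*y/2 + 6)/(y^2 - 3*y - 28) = (y + 3/2)/(y - 7)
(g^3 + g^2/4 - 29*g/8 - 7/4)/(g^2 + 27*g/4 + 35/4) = (g^2 - 3*g/2 - 1)/(g + 5)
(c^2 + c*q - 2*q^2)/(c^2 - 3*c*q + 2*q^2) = (-c - 2*q)/(-c + 2*q)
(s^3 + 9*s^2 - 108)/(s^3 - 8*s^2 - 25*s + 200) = (s^3 + 9*s^2 - 108)/(s^3 - 8*s^2 - 25*s + 200)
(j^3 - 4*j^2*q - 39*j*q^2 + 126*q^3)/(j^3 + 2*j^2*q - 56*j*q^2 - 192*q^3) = (-j^2 + 10*j*q - 21*q^2)/(-j^2 + 4*j*q + 32*q^2)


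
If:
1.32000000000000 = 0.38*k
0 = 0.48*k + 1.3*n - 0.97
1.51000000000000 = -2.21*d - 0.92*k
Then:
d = -2.13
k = 3.47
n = -0.54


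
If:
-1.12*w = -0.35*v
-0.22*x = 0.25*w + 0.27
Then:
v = -2.816*x - 3.456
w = -0.88*x - 1.08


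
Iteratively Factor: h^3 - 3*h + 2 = (h - 1)*(h^2 + h - 2) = (h - 1)*(h + 2)*(h - 1)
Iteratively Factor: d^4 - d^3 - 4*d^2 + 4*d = (d - 2)*(d^3 + d^2 - 2*d) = (d - 2)*(d - 1)*(d^2 + 2*d) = (d - 2)*(d - 1)*(d + 2)*(d)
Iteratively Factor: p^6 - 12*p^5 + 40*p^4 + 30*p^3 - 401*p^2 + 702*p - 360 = (p - 1)*(p^5 - 11*p^4 + 29*p^3 + 59*p^2 - 342*p + 360) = (p - 5)*(p - 1)*(p^4 - 6*p^3 - p^2 + 54*p - 72) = (p - 5)*(p - 3)*(p - 1)*(p^3 - 3*p^2 - 10*p + 24) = (p - 5)*(p - 3)*(p - 2)*(p - 1)*(p^2 - p - 12) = (p - 5)*(p - 4)*(p - 3)*(p - 2)*(p - 1)*(p + 3)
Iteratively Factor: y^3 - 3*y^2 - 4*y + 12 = (y - 3)*(y^2 - 4) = (y - 3)*(y - 2)*(y + 2)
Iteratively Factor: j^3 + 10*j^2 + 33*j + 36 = (j + 3)*(j^2 + 7*j + 12) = (j + 3)*(j + 4)*(j + 3)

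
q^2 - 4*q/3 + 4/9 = (q - 2/3)^2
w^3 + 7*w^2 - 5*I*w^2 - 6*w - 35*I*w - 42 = (w + 7)*(w - 3*I)*(w - 2*I)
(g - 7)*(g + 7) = g^2 - 49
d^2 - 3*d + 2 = (d - 2)*(d - 1)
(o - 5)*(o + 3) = o^2 - 2*o - 15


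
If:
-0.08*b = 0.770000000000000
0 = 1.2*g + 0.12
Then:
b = -9.62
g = -0.10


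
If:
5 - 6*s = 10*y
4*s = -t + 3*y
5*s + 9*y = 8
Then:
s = -35/4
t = 209/4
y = 23/4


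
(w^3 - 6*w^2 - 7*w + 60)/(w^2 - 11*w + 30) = (w^2 - w - 12)/(w - 6)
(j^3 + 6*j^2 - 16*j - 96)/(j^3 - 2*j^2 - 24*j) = (j^2 + 2*j - 24)/(j*(j - 6))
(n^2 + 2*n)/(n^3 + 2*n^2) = 1/n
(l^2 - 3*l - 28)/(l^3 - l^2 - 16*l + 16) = (l - 7)/(l^2 - 5*l + 4)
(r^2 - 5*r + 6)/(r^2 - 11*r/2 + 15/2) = 2*(r - 2)/(2*r - 5)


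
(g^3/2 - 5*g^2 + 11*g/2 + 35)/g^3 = (g^3 - 10*g^2 + 11*g + 70)/(2*g^3)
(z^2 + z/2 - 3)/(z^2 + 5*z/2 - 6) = (z + 2)/(z + 4)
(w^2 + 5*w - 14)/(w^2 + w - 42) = (w - 2)/(w - 6)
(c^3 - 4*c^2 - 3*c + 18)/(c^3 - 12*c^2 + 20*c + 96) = (c^2 - 6*c + 9)/(c^2 - 14*c + 48)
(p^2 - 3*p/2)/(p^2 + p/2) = (2*p - 3)/(2*p + 1)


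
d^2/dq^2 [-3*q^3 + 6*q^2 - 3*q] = 12 - 18*q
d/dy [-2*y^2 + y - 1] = 1 - 4*y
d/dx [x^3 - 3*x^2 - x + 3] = 3*x^2 - 6*x - 1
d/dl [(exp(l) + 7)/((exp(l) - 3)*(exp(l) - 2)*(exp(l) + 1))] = (-2*exp(3*l) - 17*exp(2*l) + 56*exp(l) - 1)*exp(l)/(exp(6*l) - 8*exp(5*l) + 18*exp(4*l) + 4*exp(3*l) - 47*exp(2*l) + 12*exp(l) + 36)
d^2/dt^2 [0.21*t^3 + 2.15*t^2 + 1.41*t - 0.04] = 1.26*t + 4.3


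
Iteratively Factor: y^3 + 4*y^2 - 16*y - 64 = (y - 4)*(y^2 + 8*y + 16) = (y - 4)*(y + 4)*(y + 4)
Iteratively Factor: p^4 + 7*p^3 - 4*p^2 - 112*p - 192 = (p + 3)*(p^3 + 4*p^2 - 16*p - 64) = (p + 3)*(p + 4)*(p^2 - 16) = (p - 4)*(p + 3)*(p + 4)*(p + 4)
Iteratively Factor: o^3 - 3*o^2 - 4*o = (o - 4)*(o^2 + o) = o*(o - 4)*(o + 1)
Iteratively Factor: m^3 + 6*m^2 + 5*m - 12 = (m + 3)*(m^2 + 3*m - 4) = (m - 1)*(m + 3)*(m + 4)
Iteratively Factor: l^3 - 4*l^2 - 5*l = (l)*(l^2 - 4*l - 5) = l*(l - 5)*(l + 1)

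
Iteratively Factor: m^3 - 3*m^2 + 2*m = (m)*(m^2 - 3*m + 2) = m*(m - 1)*(m - 2)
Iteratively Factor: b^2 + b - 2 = (b - 1)*(b + 2)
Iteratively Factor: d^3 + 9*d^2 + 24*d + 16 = (d + 4)*(d^2 + 5*d + 4) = (d + 1)*(d + 4)*(d + 4)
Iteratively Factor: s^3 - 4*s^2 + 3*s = (s)*(s^2 - 4*s + 3) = s*(s - 1)*(s - 3)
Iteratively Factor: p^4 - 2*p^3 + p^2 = (p)*(p^3 - 2*p^2 + p) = p*(p - 1)*(p^2 - p) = p*(p - 1)^2*(p)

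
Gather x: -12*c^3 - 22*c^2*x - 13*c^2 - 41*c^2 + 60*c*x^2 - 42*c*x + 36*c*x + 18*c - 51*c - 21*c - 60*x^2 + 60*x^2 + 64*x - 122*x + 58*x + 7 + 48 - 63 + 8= -12*c^3 - 54*c^2 + 60*c*x^2 - 54*c + x*(-22*c^2 - 6*c)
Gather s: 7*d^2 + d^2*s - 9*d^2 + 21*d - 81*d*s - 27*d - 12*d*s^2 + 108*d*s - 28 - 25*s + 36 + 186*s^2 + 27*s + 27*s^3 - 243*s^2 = -2*d^2 - 6*d + 27*s^3 + s^2*(-12*d - 57) + s*(d^2 + 27*d + 2) + 8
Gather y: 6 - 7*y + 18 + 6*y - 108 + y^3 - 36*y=y^3 - 37*y - 84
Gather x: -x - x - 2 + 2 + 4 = 4 - 2*x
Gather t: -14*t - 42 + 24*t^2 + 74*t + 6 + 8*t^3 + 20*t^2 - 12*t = 8*t^3 + 44*t^2 + 48*t - 36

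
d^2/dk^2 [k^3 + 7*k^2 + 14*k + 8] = 6*k + 14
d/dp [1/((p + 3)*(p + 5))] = 2*(-p - 4)/(p^4 + 16*p^3 + 94*p^2 + 240*p + 225)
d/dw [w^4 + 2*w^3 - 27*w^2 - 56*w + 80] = 4*w^3 + 6*w^2 - 54*w - 56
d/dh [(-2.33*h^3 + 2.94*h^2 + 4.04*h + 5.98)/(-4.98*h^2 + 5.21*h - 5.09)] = (11.6034*h^4 - 24.2786*h^3 + 71.0157*h^2 + 29.6316*h - 51.7194)/(24.8004*h^4 - 51.8916*h^3 + 77.8405*h^2 - 53.0378*h + 25.9081)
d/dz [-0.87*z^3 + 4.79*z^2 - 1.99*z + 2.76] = -2.61*z^2 + 9.58*z - 1.99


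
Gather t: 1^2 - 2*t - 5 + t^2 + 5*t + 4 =t^2 + 3*t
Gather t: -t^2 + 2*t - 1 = -t^2 + 2*t - 1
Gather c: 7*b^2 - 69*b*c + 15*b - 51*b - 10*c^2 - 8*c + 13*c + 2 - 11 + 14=7*b^2 - 36*b - 10*c^2 + c*(5 - 69*b) + 5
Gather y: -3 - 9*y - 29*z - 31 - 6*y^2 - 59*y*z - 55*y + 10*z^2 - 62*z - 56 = -6*y^2 + y*(-59*z - 64) + 10*z^2 - 91*z - 90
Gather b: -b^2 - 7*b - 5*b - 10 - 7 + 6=-b^2 - 12*b - 11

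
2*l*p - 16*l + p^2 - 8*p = (2*l + p)*(p - 8)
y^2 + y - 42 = (y - 6)*(y + 7)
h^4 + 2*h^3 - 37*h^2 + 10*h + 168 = (h - 4)*(h - 3)*(h + 2)*(h + 7)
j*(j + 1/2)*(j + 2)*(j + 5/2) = j^4 + 5*j^3 + 29*j^2/4 + 5*j/2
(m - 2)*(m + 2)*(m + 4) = m^3 + 4*m^2 - 4*m - 16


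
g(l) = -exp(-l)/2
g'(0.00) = 0.50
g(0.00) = -0.50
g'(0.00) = 0.50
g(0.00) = -0.50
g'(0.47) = 0.31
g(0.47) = -0.31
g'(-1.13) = 1.55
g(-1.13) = -1.55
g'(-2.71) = 7.51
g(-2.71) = -7.51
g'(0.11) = 0.45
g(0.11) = -0.45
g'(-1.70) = 2.74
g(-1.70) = -2.74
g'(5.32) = 0.00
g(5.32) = -0.00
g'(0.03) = 0.49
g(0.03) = -0.49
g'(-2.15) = 4.29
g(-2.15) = -4.29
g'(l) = exp(-l)/2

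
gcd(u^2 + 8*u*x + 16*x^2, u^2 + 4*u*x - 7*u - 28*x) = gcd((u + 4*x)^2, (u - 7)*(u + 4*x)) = u + 4*x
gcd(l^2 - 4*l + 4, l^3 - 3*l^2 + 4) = l^2 - 4*l + 4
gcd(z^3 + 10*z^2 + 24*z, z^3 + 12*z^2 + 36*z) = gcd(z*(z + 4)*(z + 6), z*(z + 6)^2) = z^2 + 6*z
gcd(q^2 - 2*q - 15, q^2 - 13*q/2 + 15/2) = q - 5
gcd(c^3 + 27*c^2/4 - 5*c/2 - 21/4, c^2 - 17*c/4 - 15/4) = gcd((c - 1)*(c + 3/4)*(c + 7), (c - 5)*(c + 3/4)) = c + 3/4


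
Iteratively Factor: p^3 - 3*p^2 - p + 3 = (p - 3)*(p^2 - 1) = (p - 3)*(p - 1)*(p + 1)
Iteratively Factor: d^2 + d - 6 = (d - 2)*(d + 3)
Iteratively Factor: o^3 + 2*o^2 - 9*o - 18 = (o + 3)*(o^2 - o - 6) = (o + 2)*(o + 3)*(o - 3)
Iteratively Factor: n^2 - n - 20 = (n - 5)*(n + 4)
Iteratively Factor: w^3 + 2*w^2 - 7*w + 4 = (w + 4)*(w^2 - 2*w + 1) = (w - 1)*(w + 4)*(w - 1)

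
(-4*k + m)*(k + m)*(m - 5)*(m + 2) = -4*k^2*m^2 + 12*k^2*m + 40*k^2 - 3*k*m^3 + 9*k*m^2 + 30*k*m + m^4 - 3*m^3 - 10*m^2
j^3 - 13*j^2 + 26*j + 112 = (j - 8)*(j - 7)*(j + 2)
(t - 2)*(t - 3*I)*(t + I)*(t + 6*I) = t^4 - 2*t^3 + 4*I*t^3 + 15*t^2 - 8*I*t^2 - 30*t + 18*I*t - 36*I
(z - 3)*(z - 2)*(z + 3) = z^3 - 2*z^2 - 9*z + 18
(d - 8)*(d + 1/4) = d^2 - 31*d/4 - 2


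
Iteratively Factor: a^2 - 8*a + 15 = (a - 5)*(a - 3)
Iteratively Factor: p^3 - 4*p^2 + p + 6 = (p + 1)*(p^2 - 5*p + 6) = (p - 2)*(p + 1)*(p - 3)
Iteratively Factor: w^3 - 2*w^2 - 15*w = (w + 3)*(w^2 - 5*w) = w*(w + 3)*(w - 5)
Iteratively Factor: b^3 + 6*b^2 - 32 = (b + 4)*(b^2 + 2*b - 8) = (b + 4)^2*(b - 2)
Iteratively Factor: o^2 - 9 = (o + 3)*(o - 3)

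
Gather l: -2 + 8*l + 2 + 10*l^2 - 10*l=10*l^2 - 2*l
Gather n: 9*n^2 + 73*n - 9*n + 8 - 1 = 9*n^2 + 64*n + 7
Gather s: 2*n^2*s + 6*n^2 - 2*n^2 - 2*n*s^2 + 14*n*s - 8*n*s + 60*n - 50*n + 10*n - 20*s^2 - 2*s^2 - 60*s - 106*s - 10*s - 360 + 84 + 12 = 4*n^2 + 20*n + s^2*(-2*n - 22) + s*(2*n^2 + 6*n - 176) - 264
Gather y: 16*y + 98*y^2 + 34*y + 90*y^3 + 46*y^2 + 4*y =90*y^3 + 144*y^2 + 54*y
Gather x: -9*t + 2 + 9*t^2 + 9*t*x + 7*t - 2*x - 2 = 9*t^2 - 2*t + x*(9*t - 2)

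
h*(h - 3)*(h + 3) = h^3 - 9*h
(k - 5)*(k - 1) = k^2 - 6*k + 5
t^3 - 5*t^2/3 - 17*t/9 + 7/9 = (t - 7/3)*(t - 1/3)*(t + 1)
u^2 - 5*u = u*(u - 5)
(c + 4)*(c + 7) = c^2 + 11*c + 28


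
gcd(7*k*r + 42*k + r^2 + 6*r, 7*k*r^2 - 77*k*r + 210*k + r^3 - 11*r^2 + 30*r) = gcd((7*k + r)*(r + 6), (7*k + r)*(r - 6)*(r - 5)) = 7*k + r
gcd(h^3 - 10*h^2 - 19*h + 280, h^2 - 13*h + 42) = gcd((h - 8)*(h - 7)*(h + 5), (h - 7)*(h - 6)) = h - 7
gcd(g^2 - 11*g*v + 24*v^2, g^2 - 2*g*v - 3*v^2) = -g + 3*v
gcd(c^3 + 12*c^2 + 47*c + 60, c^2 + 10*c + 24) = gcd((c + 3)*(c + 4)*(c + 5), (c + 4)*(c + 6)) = c + 4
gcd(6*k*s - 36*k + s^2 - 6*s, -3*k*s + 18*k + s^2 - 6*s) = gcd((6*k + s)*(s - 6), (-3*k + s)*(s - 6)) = s - 6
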